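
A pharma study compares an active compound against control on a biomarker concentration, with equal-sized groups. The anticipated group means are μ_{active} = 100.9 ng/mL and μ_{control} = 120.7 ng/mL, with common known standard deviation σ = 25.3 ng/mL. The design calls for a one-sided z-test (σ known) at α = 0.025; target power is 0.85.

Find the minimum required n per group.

n = 30 per group

Standardized effect: d = |μ_{active} − μ_{control}| / σ = |100.9 − 120.7| / 25.3 = 0.7826
For power 0.85 need Φ(δ − z_{0.025}) = 0.85, so δ = z_{0.025} + z_{0.15} = 1.960 + 1.036 = 2.996.
δ = d·√(n/2) ⇒ n = 2(δ/d)² = 2 × (2.996 / 0.7826)² = 29.32.
Rounding up, n = 30 per group.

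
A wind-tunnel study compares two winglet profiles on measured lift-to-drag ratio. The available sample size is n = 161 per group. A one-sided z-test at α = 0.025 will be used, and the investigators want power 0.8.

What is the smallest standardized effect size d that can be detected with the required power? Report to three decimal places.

Need Φ(δ − 1.960) = 0.8, so δ = 1.960 + 0.842 = 2.802.
δ = d·√(n/2) ⇒ d = δ/√(n/2) = 2.802/√(161/2) = 0.3123.

d ≈ 0.312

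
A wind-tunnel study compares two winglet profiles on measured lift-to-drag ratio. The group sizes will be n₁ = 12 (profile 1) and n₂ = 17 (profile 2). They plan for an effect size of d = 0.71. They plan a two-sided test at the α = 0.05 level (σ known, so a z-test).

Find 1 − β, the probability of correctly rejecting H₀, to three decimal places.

Noncentrality parameter: λ = d / √(1/n₁ + 1/n₂) = 0.71 / √(1/12 + 1/17) = 1.8831
Critical value for a two-sided test at α = 0.05: z_{α/2} = 1.960.
Power = Φ(λ − 1.960) + Φ(−λ − 1.960) = Φ(-0.077) + Φ(-3.843) = 0.4694 + 0.0001 = 0.4694.

Power ≈ 0.469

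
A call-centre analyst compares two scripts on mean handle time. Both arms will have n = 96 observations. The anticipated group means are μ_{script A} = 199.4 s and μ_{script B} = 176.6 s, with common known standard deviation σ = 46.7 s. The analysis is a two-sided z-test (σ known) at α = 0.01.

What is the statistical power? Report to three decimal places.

Standardized effect: d = |μ_{script A} − μ_{script B}| / σ = |199.4 − 176.6| / 46.7 = 0.4882
Noncentrality parameter: λ = d·√(n/2) = 0.4882 × √(96/2) = 3.3825
Critical value for a two-sided test at α = 0.01: z_{α/2} = 2.576.
Power = Φ(λ − 2.576) + Φ(−λ − 2.576) = Φ(0.807) + Φ(-5.958) = 0.7901 + 0.0000 = 0.7901.

Power ≈ 0.790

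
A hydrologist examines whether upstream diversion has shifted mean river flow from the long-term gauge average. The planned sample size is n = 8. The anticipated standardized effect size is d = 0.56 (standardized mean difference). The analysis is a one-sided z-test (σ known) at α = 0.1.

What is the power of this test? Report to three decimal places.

Noncentrality parameter: δ = d·√n = 0.56 × √8 = 1.5839
Critical value for a one-sided test at α = 0.1: z_α = 1.282.
Power = P(Z > 1.282 − δ) = Φ(0.302) = 0.6188.

Power ≈ 0.619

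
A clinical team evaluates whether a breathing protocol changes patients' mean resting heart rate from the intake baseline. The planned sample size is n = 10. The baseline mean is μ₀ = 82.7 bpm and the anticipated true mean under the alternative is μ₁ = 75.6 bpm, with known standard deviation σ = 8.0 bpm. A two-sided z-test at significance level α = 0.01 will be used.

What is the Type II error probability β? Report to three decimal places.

β ≈ 0.409

Standardized effect: d = |μ₁ − μ₀| / σ = |75.6 − 82.7| / 8.0 = 0.8875
Noncentrality parameter: δ = d·√n = 0.8875 × √10 = 2.8065
Two-sided α = 0.01 → critical value z_{0.005} = 2.576.
Power = Φ(δ − 2.576) + Φ(−δ − 2.576) = Φ(0.231) + Φ(-5.382) = 0.5912 + 0.0000 = 0.5912.
Type II error: β = 1 − power = 1 − 0.5912 = 0.4088.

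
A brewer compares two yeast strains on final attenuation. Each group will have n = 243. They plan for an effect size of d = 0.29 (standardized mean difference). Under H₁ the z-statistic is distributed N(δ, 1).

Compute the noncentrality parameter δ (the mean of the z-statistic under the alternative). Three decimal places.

The noncentrality parameter scales effect size by the design's sample-size factor: δ = d·√(n/2) = 0.29 × √(243/2) = 3.1966

δ ≈ 3.197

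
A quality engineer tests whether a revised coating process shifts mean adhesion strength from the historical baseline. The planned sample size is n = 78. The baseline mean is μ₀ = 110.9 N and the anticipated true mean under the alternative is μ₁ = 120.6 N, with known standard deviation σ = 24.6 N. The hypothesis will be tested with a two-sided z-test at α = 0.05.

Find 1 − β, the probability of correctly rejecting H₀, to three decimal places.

Power ≈ 0.936

Standardized effect: d = |μ₁ − μ₀| / σ = |120.6 − 110.9| / 24.6 = 0.3943
Noncentrality parameter: λ = d·√n = 0.3943 × √78 = 3.4824
Two-sided α = 0.05 → critical value z_{0.025} = 1.960.
Power = Φ(λ − 1.960) + Φ(−λ − 1.960) = Φ(1.522) + Φ(-5.442) = 0.9361 + 0.0000 = 0.9361.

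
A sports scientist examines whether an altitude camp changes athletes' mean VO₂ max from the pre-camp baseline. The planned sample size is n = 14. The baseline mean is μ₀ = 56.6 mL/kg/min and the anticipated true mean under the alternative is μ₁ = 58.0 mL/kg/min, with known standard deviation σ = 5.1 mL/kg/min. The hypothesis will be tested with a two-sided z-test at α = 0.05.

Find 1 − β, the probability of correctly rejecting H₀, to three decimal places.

Standardized effect: d = |μ₁ − μ₀| / σ = |58.0 − 56.6| / 5.1 = 0.2745
Noncentrality parameter: δ = d·√n = 0.2745 × √14 = 1.0271
Two-sided α = 0.05 → critical value z_{0.025} = 1.960.
Power = Φ(δ − 1.960) + Φ(−δ − 1.960) = Φ(-0.933) + Φ(-2.987) = 0.1755 + 0.0014 = 0.1769.

Power ≈ 0.177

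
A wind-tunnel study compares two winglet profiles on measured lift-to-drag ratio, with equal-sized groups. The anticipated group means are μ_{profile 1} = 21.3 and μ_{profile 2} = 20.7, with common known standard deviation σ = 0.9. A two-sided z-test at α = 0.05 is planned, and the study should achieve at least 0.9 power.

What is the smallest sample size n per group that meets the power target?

n = 48 per group

Standardized effect: d = |μ_{profile 1} − μ_{profile 2}| / σ = |21.3 − 20.7| / 0.9 = 0.6667
For power 0.9 need Φ(δ − z_{0.025}) = 0.9, so δ = z_{0.025} + z_{0.10} = 1.960 + 1.282 = 3.242.
(For δ > 0 the lower-tail rejection region contributes negligibly to power, so the one-term inversion is standard.)
δ = d·√(n/2) ⇒ n = 2(δ/d)² = 2 × (3.242 / 0.6667)² = 47.28.
Rounding up, n = 48 per group.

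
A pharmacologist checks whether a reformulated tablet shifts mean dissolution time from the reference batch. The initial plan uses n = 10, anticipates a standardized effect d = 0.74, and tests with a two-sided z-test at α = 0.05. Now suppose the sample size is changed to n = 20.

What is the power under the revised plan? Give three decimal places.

With n = 20: δ = d·√n = 0.74 × √20 = 3.3094. Critical value z_{0.025} = 1.960.
Revised power = Φ(δ − 1.960) + Φ(−δ − 1.960) = Φ(1.349) + Φ(-5.269) = 0.9114 + 0.0000 = 0.9114.

Power ≈ 0.911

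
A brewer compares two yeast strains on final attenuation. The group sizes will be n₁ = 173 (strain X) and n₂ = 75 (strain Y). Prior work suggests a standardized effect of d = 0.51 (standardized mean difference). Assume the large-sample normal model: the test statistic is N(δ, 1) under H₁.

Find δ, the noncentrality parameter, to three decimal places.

δ ≈ 3.689

δ = d / √(1/n₁ + 1/n₂) = 0.51 / √(1/173 + 1/75) = 3.6889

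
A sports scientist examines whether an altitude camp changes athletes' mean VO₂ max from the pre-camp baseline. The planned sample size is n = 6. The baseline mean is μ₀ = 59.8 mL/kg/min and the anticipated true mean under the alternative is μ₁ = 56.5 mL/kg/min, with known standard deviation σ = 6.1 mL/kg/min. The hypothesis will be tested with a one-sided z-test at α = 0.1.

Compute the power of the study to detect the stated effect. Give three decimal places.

Power ≈ 0.517

Standardized effect: d = |μ₁ − μ₀| / σ = |56.5 − 59.8| / 6.1 = 0.5410
Noncentrality parameter: δ = d·√n = 0.5410 × √6 = 1.3251
Critical value for a one-sided test at α = 0.1: z_α = 1.282.
Power = P(Z > 1.282 − δ) = Φ(0.044) = 0.5174.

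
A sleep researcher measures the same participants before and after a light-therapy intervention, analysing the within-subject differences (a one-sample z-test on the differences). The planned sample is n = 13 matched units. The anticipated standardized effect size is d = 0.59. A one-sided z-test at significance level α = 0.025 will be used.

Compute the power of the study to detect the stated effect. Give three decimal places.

Power ≈ 0.566

Noncentrality parameter: λ = d·√n = 0.59 × √13 = 2.1273
One-sided α = 0.025 → critical value z_{0.025} = 1.960.
Power = Φ(λ − 1.960) = Φ(0.167) = 0.5664.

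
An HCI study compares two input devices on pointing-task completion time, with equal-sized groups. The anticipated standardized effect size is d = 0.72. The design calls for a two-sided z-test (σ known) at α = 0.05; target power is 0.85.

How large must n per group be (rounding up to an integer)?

Set Φ(δ − 1.960) = 0.85; then δ − 1.960 = Φ⁻¹(0.85) = 1.036, giving δ = 2.996.
(The Φ(−δ − z_{α/2}) term is vanishingly small for δ > 0 and is dropped in the standard sample-size formula.)
δ = d·√(n/2) ⇒ n = 2(δ/d)² = 2 × (2.996 / 0.72)² = 34.64.
Rounding up, n = 35 per group.

n = 35 per group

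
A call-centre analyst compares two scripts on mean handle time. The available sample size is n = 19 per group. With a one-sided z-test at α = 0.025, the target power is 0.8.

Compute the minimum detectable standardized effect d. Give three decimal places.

d ≈ 0.909

Required noncentrality: δ = z_{0.025} + z_{0.20} = 1.960 + 0.842 = 2.802.
δ = d·√(n/2) ⇒ d = δ/√(n/2) = 2.802/√(19/2) = 0.9090.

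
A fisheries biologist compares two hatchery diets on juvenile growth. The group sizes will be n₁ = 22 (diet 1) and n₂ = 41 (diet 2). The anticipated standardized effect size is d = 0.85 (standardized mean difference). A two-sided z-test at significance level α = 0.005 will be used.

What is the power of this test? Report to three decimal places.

Noncentrality parameter: δ = d / √(1/n₁ + 1/n₂) = 0.85 / √(1/22 + 1/41) = 3.2163
Critical value for a two-sided test at α = 0.005: z_{α/2} = 2.807.
Power = Φ(δ − 2.807) + Φ(−δ − 2.807) = Φ(0.409) + Φ(-6.023) = 0.6588 + 0.0000 = 0.6588.

Power ≈ 0.659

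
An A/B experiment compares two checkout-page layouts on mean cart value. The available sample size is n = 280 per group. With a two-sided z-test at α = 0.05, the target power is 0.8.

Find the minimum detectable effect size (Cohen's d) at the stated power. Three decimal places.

Need Φ(δ − 1.960) = 0.8, so δ = 1.960 + 0.842 = 2.802.
(Lower-tail contribution to power is negligible for δ > 0.)
δ = d·√(n/2) ⇒ d = δ/√(n/2) = 2.802/√(280/2) = 0.2368.

d ≈ 0.237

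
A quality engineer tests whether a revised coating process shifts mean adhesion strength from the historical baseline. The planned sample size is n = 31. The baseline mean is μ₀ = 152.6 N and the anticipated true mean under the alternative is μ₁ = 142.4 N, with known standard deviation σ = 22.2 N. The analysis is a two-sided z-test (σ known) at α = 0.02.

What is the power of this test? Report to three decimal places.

Power ≈ 0.592

Standardized effect: d = |μ₁ − μ₀| / σ = |142.4 − 152.6| / 22.2 = 0.4595
Noncentrality parameter: δ = d·√n = 0.4595 × √31 = 2.5582
Critical value for a two-sided test at α = 0.02: z_{α/2} = 2.326.
Power = Φ(δ − 2.326) + Φ(−δ − 2.326) = Φ(0.232) + Φ(-4.885) = 0.5917 + 0.0000 = 0.5917.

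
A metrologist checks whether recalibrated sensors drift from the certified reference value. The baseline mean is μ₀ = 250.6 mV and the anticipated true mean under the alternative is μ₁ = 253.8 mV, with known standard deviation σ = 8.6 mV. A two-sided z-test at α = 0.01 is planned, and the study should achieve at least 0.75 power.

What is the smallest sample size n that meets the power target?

n = 77

Standardized effect: d = |μ₁ − μ₀| / σ = |253.8 − 250.6| / 8.6 = 0.3721
Set Φ(δ − 2.576) = 0.75; then δ − 2.576 = Φ⁻¹(0.75) = 0.674, giving δ = 3.250.
(Ignoring the negligible lower-tail rejection probability gives the usual closed-form inversion.)
δ = d·√n ⇒ n = (δ/d)² = (3.250 / 0.3721)² = 76.30.
Round up to the next whole unit.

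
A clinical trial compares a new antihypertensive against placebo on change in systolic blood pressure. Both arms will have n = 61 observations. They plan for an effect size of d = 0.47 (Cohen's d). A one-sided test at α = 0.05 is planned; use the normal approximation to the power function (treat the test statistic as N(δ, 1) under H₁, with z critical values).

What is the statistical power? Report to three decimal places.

Power ≈ 0.829

Noncentrality parameter: δ = d·√(n/2) = 0.47 × √(61/2) = 2.5957
Critical value for a one-sided test at α = 0.05: z_α = 1.645.
Power = Φ(δ − 1.645) = Φ(0.951) = 0.8291.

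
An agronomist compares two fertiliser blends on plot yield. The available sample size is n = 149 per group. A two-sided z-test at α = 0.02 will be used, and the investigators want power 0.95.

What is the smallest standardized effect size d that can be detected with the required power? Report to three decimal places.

d ≈ 0.460

Need Φ(δ − 2.326) = 0.95, so δ = 2.326 + 1.645 = 3.971.
(The second rejection-region term Φ(−δ − z_{α/2}) is negligible and dropped.)
δ = d·√(n/2) ⇒ d = δ/√(n/2) = 3.971/√(149/2) = 0.4601.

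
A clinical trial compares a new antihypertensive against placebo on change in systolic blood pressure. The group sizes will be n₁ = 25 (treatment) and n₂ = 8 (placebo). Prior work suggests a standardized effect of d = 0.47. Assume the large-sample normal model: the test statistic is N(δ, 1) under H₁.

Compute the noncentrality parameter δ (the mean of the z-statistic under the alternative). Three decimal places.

The noncentrality parameter scales effect size by the design's sample-size factor: δ = d / √(1/n₁ + 1/n₂) = 0.47 / √(1/25 + 1/8) = 1.1571

δ ≈ 1.157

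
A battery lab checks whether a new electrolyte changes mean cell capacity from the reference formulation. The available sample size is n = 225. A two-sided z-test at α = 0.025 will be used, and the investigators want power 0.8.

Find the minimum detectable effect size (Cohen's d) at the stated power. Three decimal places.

Required noncentrality: δ = z_{0.0125} + z_{0.20} = 2.241 + 0.842 = 3.083.
(The second rejection-region term Φ(−δ − z_{α/2}) is negligible and dropped.)
δ = d·√n ⇒ d = δ/√n = 3.083/√225 = 0.2055.

d ≈ 0.206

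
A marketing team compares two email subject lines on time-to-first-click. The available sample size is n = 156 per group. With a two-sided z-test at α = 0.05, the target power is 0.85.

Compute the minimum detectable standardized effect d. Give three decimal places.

Required noncentrality: δ = z_{0.025} + z_{0.15} = 1.960 + 1.036 = 2.996.
(Lower-tail contribution to power is negligible for δ > 0.)
δ = d·√(n/2) ⇒ d = δ/√(n/2) = 2.996/√(156/2) = 0.3393.

d ≈ 0.339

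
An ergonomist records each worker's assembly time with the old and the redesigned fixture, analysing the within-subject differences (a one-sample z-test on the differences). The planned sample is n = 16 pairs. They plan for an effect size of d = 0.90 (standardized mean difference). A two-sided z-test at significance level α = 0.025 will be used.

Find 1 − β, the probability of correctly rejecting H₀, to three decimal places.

Power ≈ 0.913

Noncentrality parameter: δ = d·√n = 0.90 × √16 = 3.6000
Two-sided α = 0.025 → critical value z_{0.0125} = 2.241.
Power = Φ(δ − 2.241) + Φ(−δ − 2.241) = Φ(1.359) + Φ(-5.841) = 0.9129 + 0.0000 = 0.9129.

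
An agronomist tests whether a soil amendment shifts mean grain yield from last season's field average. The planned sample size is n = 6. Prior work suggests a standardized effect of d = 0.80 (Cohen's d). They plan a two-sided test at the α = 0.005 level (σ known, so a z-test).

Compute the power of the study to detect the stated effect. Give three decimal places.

Power ≈ 0.198

Noncentrality parameter: δ = d·√n = 0.80 × √6 = 1.9596
Two-sided α = 0.005 → critical value z_{0.0025} = 2.807.
Power = Φ(δ − 2.807) + Φ(−δ − 2.807) = Φ(-0.847) + Φ(-4.767) = 0.1984 + 0.0000 = 0.1984.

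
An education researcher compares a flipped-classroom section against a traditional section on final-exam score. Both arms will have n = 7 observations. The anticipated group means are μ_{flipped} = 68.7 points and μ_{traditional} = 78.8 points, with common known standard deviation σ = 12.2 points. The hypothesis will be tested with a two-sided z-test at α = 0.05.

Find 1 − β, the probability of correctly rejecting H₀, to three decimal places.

Power ≈ 0.341

Standardized effect: d = |μ_{flipped} − μ_{traditional}| / σ = |68.7 − 78.8| / 12.2 = 0.8279
Noncentrality parameter: δ = d·√(n/2) = 0.8279 × √(7/2) = 1.5488
Two-sided α = 0.05 → critical value z_{0.025} = 1.960.
Power = Φ(δ − 1.960) + Φ(−δ − 1.960) = Φ(-0.411) + Φ(-3.509) = 0.3405 + 0.0002 = 0.3407.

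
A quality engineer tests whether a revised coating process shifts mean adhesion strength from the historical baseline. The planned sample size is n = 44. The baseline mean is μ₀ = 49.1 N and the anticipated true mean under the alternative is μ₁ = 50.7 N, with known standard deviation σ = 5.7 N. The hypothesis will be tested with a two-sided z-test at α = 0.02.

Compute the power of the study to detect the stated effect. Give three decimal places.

Power ≈ 0.321

Standardized effect: d = |μ₁ − μ₀| / σ = |50.7 − 49.1| / 5.7 = 0.2807
Noncentrality parameter: δ = d·√n = 0.2807 × √44 = 1.8620
Two-sided α = 0.02 → critical value z_{0.01} = 2.326.
Power = Φ(δ − 2.326) + Φ(−δ − 2.326) = Φ(-0.464) + Φ(-4.188) = 0.3212 + 0.0000 = 0.3212.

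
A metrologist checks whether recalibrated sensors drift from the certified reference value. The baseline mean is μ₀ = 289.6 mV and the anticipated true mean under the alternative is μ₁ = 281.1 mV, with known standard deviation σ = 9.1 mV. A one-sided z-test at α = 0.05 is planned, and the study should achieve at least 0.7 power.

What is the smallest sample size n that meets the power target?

Standardized effect: d = |μ₁ − μ₀| / σ = |281.1 − 289.6| / 9.1 = 0.9341
Set Φ(δ − 1.645) = 0.7; then δ − 1.645 = Φ⁻¹(0.7) = 0.524, giving δ = 2.169.
δ = d·√n ⇒ n = (δ/d)² = (2.169 / 0.9341)² = 5.39.
Round up to the next whole unit.

n = 6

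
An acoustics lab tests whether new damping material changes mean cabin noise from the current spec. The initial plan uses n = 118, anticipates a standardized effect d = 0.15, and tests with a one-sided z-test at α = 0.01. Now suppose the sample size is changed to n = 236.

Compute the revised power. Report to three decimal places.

With n = 236: δ = d·√n = 0.15 × √236 = 2.3043. Critical value z_{0.01} = 2.326.
Revised power = Φ(δ − 2.326) = Φ(-0.022) = 0.4912.

Power ≈ 0.491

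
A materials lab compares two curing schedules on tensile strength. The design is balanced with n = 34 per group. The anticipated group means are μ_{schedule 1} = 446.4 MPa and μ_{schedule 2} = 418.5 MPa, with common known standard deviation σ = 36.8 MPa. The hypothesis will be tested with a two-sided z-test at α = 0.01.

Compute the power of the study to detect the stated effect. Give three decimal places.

Power ≈ 0.709

Standardized effect: d = |μ_{schedule 1} − μ_{schedule 2}| / σ = |446.4 − 418.5| / 36.8 = 0.7582
Noncentrality parameter: δ = d·√(n/2) = 0.7582 × √(34/2) = 3.1259
Two-sided α = 0.01 → critical value z_{0.005} = 2.576.
Power = Φ(δ − 2.576) + Φ(−δ − 2.576) = Φ(0.550) + Φ(-5.702) = 0.7089 + 0.0000 = 0.7089.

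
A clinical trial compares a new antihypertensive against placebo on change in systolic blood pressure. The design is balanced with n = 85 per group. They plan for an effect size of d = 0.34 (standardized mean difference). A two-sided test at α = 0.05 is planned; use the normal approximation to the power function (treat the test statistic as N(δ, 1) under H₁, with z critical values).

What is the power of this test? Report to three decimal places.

Noncentrality parameter: δ = d·√(n/2) = 0.34 × √(85/2) = 2.2165
Critical value for a two-sided test at α = 0.05: z_{α/2} = 1.960.
Power = Φ(δ − 1.960) + Φ(−δ − 1.960) = Φ(0.257) + Φ(-4.176) = 0.6012 + 0.0000 = 0.6013.

Power ≈ 0.601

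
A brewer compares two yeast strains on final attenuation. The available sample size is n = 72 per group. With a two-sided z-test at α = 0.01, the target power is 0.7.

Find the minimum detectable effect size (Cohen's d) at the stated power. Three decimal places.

Required noncentrality: δ = z_{0.005} + z_{0.30} = 2.576 + 0.524 = 3.100.
(Lower-tail contribution to power is negligible for δ > 0.)
δ = d·√(n/2) ⇒ d = δ/√(n/2) = 3.100/√(72/2) = 0.5167.

d ≈ 0.517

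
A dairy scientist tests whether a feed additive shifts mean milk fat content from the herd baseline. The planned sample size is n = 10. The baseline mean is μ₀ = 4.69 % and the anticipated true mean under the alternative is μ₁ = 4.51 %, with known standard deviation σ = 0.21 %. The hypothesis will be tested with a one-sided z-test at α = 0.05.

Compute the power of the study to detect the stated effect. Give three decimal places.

Standardized effect: d = |μ₁ − μ₀| / σ = |4.51 − 4.69| / 0.21 = 0.8571
Noncentrality parameter: δ = d·√n = 0.8571 × √10 = 2.7105
Critical value for a one-sided test at α = 0.05: z_α = 1.645.
Power = P(Z > 1.645 − δ) = Φ(1.066) = 0.8567.

Power ≈ 0.857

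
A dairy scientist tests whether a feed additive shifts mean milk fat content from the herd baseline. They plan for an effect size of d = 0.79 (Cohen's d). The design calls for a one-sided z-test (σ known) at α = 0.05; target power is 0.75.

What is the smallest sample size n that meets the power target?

Set Φ(δ − 1.645) = 0.75; then δ − 1.645 = Φ⁻¹(0.75) = 0.674, giving δ = 2.319.
δ = d·√n ⇒ n = (δ/d)² = (2.319 / 0.79)² = 8.62.
Round up to the next whole unit.

n = 9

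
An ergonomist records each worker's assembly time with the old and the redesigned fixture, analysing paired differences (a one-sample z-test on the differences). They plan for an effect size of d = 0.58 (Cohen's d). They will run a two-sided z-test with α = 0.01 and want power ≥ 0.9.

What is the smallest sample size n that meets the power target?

n = 45

For power 0.9 need Φ(δ − z_{0.005}) = 0.9, so δ = z_{0.005} + z_{0.10} = 2.576 + 1.282 = 3.857.
(Ignoring the negligible lower-tail rejection probability gives the usual closed-form inversion.)
δ = d·√n ⇒ n = (δ/d)² = (3.857 / 0.58)² = 44.23.
Round up to the next whole unit.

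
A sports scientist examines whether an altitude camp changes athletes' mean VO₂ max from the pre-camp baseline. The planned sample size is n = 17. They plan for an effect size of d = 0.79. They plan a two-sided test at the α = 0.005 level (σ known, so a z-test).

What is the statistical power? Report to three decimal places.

Power ≈ 0.674

Noncentrality parameter: δ = d·√n = 0.79 × √17 = 3.2573
Two-sided α = 0.005 → critical value z_{0.0025} = 2.807.
Power = Φ(δ − 2.807) + Φ(−δ − 2.807) = Φ(0.450) + Φ(-6.064) = 0.6737 + 0.0000 = 0.6737.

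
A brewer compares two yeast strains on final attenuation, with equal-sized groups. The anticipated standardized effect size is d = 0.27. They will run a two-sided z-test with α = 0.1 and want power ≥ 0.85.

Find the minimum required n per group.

For power 0.85 need Φ(δ − z_{0.05}) = 0.85, so δ = z_{0.05} + z_{0.15} = 1.645 + 1.036 = 2.681.
(The Φ(−δ − z_{α/2}) term is vanishingly small for δ > 0 and is dropped in the standard sample-size formula.)
δ = d·√(n/2) ⇒ n = 2(δ/d)² = 2 × (2.681 / 0.27)² = 197.24.
Round up to the next whole unit.

n = 198 per group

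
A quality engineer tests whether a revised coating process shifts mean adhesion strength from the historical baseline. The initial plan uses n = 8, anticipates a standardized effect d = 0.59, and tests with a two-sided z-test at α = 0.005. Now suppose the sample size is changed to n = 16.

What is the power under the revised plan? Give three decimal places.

Power ≈ 0.327

With n = 16: δ = d·√n = 0.59 × √16 = 2.3600. Critical value z_{0.0025} = 2.807.
Revised power = Φ(δ − 2.807) + Φ(−δ − 2.807) = Φ(-0.447) + Φ(-5.167) = 0.3274 + 0.0000 = 0.3274.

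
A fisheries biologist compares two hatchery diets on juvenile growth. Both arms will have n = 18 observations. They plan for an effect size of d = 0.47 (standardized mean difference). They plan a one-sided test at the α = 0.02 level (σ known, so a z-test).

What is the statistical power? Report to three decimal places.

Power ≈ 0.260

Noncentrality parameter: δ = d·√(n/2) = 0.47 × √(18/2) = 1.4100
Critical value for a one-sided test at α = 0.02: z_α = 2.054.
Power = Φ(δ − 2.054) = Φ(-0.644) = 0.2599.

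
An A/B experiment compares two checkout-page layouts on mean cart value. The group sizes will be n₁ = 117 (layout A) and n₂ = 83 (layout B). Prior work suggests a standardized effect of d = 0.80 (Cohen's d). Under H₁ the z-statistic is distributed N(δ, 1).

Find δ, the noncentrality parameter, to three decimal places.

δ = d / √(1/n₁ + 1/n₂) = 0.80 / √(1/117 + 1/83) = 5.5745

δ ≈ 5.575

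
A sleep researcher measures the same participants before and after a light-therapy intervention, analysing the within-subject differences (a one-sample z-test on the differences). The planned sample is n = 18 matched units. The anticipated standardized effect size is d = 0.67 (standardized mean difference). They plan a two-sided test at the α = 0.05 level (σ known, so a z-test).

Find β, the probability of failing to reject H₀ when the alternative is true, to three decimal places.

β ≈ 0.189

Noncentrality parameter: δ = d·√n = 0.67 × √18 = 2.8426
Two-sided α = 0.05 → critical value z_{0.025} = 1.960.
Power = Φ(δ − 1.960) + Φ(−δ − 1.960) = Φ(0.883) + Φ(-4.803) = 0.8113 + 0.0000 = 0.8113.
Type II error: β = 1 − power = 1 − 0.8113 = 0.1887.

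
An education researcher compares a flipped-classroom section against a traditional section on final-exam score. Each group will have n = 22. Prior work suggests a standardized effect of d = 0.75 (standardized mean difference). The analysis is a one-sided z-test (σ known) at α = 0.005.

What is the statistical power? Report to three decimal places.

Power ≈ 0.465

Noncentrality parameter: δ = d·√(n/2) = 0.75 × √(22/2) = 2.4875
One-sided α = 0.005 → critical value z_{0.005} = 2.576.
Power = P(Z > 2.576 − δ) = Φ(-0.088) = 0.4648.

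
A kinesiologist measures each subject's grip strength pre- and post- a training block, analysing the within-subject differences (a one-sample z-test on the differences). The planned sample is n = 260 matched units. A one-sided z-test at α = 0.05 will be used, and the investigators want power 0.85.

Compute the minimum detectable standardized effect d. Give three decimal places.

d ≈ 0.166

Need Φ(δ − 1.645) = 0.85, so δ = 1.645 + 1.036 = 2.681.
δ = d·√n ⇒ d = δ/√n = 2.681/√260 = 0.1663.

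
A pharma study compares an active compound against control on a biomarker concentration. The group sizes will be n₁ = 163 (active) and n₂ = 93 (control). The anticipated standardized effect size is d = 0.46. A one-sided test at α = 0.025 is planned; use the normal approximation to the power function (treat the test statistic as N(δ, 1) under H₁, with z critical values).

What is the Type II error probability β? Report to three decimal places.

β ≈ 0.057

Noncentrality parameter: δ = d / √(1/n₁ + 1/n₂) = 0.46 / √(1/163 + 1/93) = 3.5398
Critical value for a one-sided test at α = 0.025: z_α = 1.960.
Power = Φ(δ − 1.960) = Φ(1.580) = 0.9429.
Type II error: β = 1 − power = 1 − 0.9429 = 0.0571.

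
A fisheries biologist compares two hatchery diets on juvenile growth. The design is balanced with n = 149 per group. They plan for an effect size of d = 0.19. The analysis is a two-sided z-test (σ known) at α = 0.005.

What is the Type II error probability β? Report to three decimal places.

β ≈ 0.878

Noncentrality parameter: δ = d·√(n/2) = 0.19 × √(149/2) = 1.6400
Two-sided α = 0.005 → critical value z_{0.0025} = 2.807.
Power = Φ(δ − 2.807) + Φ(−δ − 2.807) = Φ(-1.167) + Φ(-4.447) = 0.1216 + 0.0000 = 0.1216.
Type II error: β = 1 − power = 1 − 0.1216 = 0.8784.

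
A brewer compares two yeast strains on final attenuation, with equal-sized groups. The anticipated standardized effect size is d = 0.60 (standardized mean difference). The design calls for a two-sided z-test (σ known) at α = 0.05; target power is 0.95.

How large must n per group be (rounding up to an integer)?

n = 73 per group

For power 0.95 need Φ(δ − z_{0.025}) = 0.95, so δ = z_{0.025} + z_{0.05} = 1.960 + 1.645 = 3.605.
(The Φ(−δ − z_{α/2}) term is vanishingly small for δ > 0 and is dropped in the standard sample-size formula.)
δ = d·√(n/2) ⇒ n = 2(δ/d)² = 2 × (3.605 / 0.60)² = 72.19.
Round up to the next whole unit.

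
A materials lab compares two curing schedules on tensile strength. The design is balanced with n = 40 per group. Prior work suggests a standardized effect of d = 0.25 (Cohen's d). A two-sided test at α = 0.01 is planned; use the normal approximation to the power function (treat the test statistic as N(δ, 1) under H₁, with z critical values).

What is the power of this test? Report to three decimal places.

Noncentrality parameter: δ = d·√(n/2) = 0.25 × √(40/2) = 1.1180
Critical value for a two-sided test at α = 0.01: z_{α/2} = 2.576.
Power = Φ(δ − 2.576) + Φ(−δ − 2.576) = Φ(-1.458) + Φ(-3.694) = 0.0724 + 0.0001 = 0.0726.

Power ≈ 0.073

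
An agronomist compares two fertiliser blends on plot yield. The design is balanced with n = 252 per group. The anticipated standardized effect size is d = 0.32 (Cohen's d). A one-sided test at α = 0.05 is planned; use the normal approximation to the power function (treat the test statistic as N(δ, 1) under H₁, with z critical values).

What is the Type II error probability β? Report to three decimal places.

β ≈ 0.026

Noncentrality parameter: δ = d·√(n/2) = 0.32 × √(252/2) = 3.5920
Critical value for a one-sided test at α = 0.05: z_α = 1.645.
Power = P(Z > 1.645 − δ) = Φ(1.947) = 0.9742.
Type II error: β = 1 − power = 1 − 0.9742 = 0.0258.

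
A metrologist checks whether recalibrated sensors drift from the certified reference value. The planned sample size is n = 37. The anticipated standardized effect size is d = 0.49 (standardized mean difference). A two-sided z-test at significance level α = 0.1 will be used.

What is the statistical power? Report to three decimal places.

Power ≈ 0.909

Noncentrality parameter: δ = d·√n = 0.49 × √37 = 2.9806
Two-sided α = 0.1 → critical value z_{0.05} = 1.645.
Power = Φ(δ − 1.645) + Φ(−δ − 1.645) = Φ(1.336) + Φ(-4.625) = 0.9092 + 0.0000 = 0.9092.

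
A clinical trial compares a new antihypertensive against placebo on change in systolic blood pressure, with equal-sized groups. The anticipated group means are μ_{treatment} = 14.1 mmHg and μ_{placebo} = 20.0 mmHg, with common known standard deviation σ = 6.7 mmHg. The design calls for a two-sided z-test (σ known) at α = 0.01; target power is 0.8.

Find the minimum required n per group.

n = 31 per group

Standardized effect: d = |μ_{treatment} − μ_{placebo}| / σ = |14.1 − 20.0| / 6.7 = 0.8806
For power 0.8 need Φ(δ − z_{0.005}) = 0.8, so δ = z_{0.005} + z_{0.20} = 2.576 + 0.842 = 3.417.
(The Φ(−δ − z_{α/2}) term is vanishingly small for δ > 0 and is dropped in the standard sample-size formula.)
δ = d·√(n/2) ⇒ n = 2(δ/d)² = 2 × (3.417 / 0.8806)² = 30.12.
Round up to the next whole unit.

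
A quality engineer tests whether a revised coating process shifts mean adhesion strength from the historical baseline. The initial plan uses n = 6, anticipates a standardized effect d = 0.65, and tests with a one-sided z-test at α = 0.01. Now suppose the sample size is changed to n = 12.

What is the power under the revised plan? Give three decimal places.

With n = 12: δ = d·√n = 0.65 × √12 = 2.2517. Critical value z_{0.01} = 2.326.
Revised power = Φ(δ − 2.326) = Φ(-0.075) = 0.4702.

Power ≈ 0.470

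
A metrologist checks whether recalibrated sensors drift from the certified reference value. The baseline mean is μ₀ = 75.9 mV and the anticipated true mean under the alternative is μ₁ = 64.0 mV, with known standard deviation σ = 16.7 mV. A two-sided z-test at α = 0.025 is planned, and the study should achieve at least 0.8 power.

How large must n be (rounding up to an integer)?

Standardized effect: d = |μ₁ − μ₀| / σ = |64.0 − 75.9| / 16.7 = 0.7126
For power 0.8 need Φ(δ − z_{0.0125}) = 0.8, so δ = z_{0.0125} + z_{0.20} = 2.241 + 0.842 = 3.083.
(For δ > 0 the lower-tail rejection region contributes negligibly to power, so the one-term inversion is standard.)
δ = d·√n ⇒ n = (δ/d)² = (3.083 / 0.7126)² = 18.72.
Round up to the next whole unit.

n = 19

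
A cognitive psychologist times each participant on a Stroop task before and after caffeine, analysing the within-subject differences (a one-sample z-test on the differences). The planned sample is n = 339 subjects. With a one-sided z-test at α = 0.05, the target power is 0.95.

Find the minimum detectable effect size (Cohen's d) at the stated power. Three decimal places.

d ≈ 0.179

Required noncentrality: δ = z_{0.05} + z_{0.05} = 1.645 + 1.645 = 3.290.
δ = d·√n ⇒ d = δ/√n = 3.290/√339 = 0.1787.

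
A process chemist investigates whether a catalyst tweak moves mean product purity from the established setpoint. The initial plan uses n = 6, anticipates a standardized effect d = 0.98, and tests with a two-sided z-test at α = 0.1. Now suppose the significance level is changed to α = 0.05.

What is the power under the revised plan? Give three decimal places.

Power ≈ 0.670

δ = d·√n = 0.98 × √6 = 2.4005 (unchanged). New critical value: z_{0.025} = 1.960.
Revised power = Φ(δ − 1.960) + Φ(−δ − 1.960) = Φ(0.441) + Φ(-4.360) = 0.6702 + 0.0000 = 0.6702.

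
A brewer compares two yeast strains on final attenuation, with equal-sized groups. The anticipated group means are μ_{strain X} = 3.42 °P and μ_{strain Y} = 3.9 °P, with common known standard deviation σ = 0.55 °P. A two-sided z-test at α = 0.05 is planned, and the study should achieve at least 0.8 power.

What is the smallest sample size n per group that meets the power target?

n = 21 per group

Standardized effect: d = |μ_{strain X} − μ_{strain Y}| / σ = |3.42 − 3.9| / 0.55 = 0.8727
Set Φ(δ − 1.960) = 0.8; then δ − 1.960 = Φ⁻¹(0.8) = 0.842, giving δ = 2.802.
(The Φ(−δ − z_{α/2}) term is vanishingly small for δ > 0 and is dropped in the standard sample-size formula.)
δ = d·√(n/2) ⇒ n = 2(δ/d)² = 2 × (2.802 / 0.8727)² = 20.61.
Rounding up, n = 21 per group.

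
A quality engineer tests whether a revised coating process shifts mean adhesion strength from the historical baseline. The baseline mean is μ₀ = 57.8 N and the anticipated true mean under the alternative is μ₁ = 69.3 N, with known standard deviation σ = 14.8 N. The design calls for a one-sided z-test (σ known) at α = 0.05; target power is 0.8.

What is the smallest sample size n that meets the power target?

n = 11

Standardized effect: d = |μ₁ − μ₀| / σ = |69.3 − 57.8| / 14.8 = 0.7770
For power 0.8 need Φ(δ − z_{0.05}) = 0.8, so δ = z_{0.05} + z_{0.20} = 1.645 + 0.842 = 2.486.
δ = d·√n ⇒ n = (δ/d)² = (2.486 / 0.7770)² = 10.24.
Round up to the next whole unit.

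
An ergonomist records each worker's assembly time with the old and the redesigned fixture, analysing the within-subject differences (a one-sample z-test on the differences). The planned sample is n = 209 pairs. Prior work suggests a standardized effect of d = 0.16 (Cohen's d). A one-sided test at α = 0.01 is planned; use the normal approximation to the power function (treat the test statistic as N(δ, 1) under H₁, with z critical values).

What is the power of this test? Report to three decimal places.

Power ≈ 0.495

Noncentrality parameter: λ = d·√n = 0.16 × √209 = 2.3131
Critical value for a one-sided test at α = 0.01: z_α = 2.326.
Power = P(Z > 2.326 − λ) = Φ(-0.013) = 0.4947.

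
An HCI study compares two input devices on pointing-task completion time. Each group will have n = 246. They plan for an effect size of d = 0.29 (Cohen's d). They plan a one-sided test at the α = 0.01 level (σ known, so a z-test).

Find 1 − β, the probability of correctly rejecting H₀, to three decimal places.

Power ≈ 0.813

Noncentrality parameter: δ = d·√(n/2) = 0.29 × √(246/2) = 3.2163
Critical value for a one-sided test at α = 0.01: z_α = 2.326.
Power = P(Z > 2.326 − δ) = Φ(0.890) = 0.8132.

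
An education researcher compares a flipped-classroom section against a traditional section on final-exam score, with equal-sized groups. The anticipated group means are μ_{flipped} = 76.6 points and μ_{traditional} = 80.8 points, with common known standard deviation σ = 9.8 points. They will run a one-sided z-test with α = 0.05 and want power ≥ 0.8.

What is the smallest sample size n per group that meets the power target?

Standardized effect: d = |μ_{flipped} − μ_{traditional}| / σ = |76.6 − 80.8| / 9.8 = 0.4286
For power 0.8 need Φ(δ − z_{0.05}) = 0.8, so δ = z_{0.05} + z_{0.20} = 1.645 + 0.842 = 2.486.
δ = d·√(n/2) ⇒ n = 2(δ/d)² = 2 × (2.486 / 0.4286)² = 67.32.
Rounding up, n = 68 per group.

n = 68 per group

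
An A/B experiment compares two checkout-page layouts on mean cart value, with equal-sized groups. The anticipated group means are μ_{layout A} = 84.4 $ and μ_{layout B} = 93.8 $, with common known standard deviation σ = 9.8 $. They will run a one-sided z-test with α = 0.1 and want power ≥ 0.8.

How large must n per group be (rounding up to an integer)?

Standardized effect: d = |μ_{layout A} − μ_{layout B}| / σ = |84.4 − 93.8| / 9.8 = 0.9592
For power 0.8 need Φ(δ − z_{0.1}) = 0.8, so δ = z_{0.1} + z_{0.20} = 1.282 + 0.842 = 2.123.
δ = d·√(n/2) ⇒ n = 2(δ/d)² = 2 × (2.123 / 0.9592)² = 9.80.
Round up to the next whole unit.

n = 10 per group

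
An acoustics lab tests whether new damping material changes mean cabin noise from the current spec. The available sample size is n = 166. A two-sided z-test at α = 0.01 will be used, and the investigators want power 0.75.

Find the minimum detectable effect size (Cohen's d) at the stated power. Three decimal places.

d ≈ 0.252

Need Φ(δ − 2.576) = 0.75, so δ = 2.576 + 0.674 = 3.250.
(Lower-tail contribution to power is negligible for δ > 0.)
δ = d·√n ⇒ d = δ/√n = 3.250/√166 = 0.2523.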